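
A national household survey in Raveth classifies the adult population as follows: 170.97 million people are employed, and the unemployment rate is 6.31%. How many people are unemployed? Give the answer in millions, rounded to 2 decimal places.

Let U be the number unemployed. The labor force is E + U, and U/(E+U) = 0.0631.
So U = 0.0631 × 170.97 / (1 − 0.0631) = 10.7882 / 0.9369 ≈ 11.51 million.

About 11.51 million are unemployed.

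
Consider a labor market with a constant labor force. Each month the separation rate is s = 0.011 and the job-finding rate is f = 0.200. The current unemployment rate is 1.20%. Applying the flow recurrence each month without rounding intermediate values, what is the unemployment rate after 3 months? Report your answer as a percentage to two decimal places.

With a fixed labor force, u_{t+1} = u_t + s·(1−u_t) − f·u_t = u_t·(1−s−f) + s.
Here 1−s−f = 0.789 and s = 0.011.
u_1 = 0.012000 × 0.789 + 0.011 = 0.020468.
u_2 = 0.020468 × 0.789 + 0.011 = 0.027149.
u_3 = 0.027149 × 0.789 + 0.011 = 0.032421.

Unemployment rate after three months ≈ 3.24%.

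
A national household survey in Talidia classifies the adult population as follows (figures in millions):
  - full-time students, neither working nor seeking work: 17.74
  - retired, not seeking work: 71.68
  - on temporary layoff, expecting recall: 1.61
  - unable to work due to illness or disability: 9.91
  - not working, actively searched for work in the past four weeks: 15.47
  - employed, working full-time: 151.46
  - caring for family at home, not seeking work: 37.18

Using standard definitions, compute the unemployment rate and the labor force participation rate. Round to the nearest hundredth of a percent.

Employed = 151.46 million.
Unemployed = 1.61 + 15.47 = 17.08 million (jobless and actively searching, or on temporary layoff).
Labor force = 151.46 + 17.08 = 168.54 million.
Not in labor force = 17.74 + 71.68 + 9.91 + 37.18 = 136.51 million (those not working and not actively searching are outside the labor force).
Civilian working-age population = 168.54 + 136.51 = 305.05 million.
Unemployment rate = 17.08 / 168.54 = 10.13%.
Labor force participation rate = 168.54 / 305.05 = 55.25%.

Unemployment rate ≈ 10.13%; labor force participation rate ≈ 55.25%.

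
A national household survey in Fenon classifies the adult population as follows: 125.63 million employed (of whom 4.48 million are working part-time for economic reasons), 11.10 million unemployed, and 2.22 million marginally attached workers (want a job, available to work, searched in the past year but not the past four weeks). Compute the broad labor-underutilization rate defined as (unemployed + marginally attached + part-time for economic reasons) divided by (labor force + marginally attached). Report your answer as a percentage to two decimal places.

Broad underutilization rate ≈ 12.81%.

Labor force = 125.63 + 11.10 = 136.73 million.
Numerator = 11.10 + 2.22 + 4.48 = 17.80 million.
Denominator = 136.73 + 2.22 = 138.95 million.
Broad rate = 17.80 / 138.95 = 12.81%.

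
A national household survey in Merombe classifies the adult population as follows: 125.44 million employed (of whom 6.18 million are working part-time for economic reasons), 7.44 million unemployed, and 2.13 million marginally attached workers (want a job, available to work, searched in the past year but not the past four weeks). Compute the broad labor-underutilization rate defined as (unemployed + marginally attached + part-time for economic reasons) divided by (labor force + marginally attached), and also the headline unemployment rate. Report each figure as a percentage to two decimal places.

Broad underutilization rate ≈ 11.67%; headline unemployment rate ≈ 5.60%.

Labor force = 125.44 + 7.44 = 132.88 million.
Numerator = 7.44 + 2.13 + 6.18 = 15.75 million.
Denominator = 132.88 + 2.13 = 135.01 million.
Broad rate = 15.75 / 135.01 = 11.67%.
Headline unemployment rate = 7.44 / 132.88 = 5.60%.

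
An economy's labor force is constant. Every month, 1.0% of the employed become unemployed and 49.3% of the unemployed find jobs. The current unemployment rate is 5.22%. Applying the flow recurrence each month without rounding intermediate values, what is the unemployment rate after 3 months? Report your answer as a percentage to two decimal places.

With a fixed labor force, u_{t+1} = u_t + s·(1−u_t) − f·u_t = u_t·(1−s−f) + s.
Here 1−s−f = 0.497 and s = 0.010.
u_1 = 0.052200 × 0.497 + 0.010 = 0.035943.
u_2 = 0.035943 × 0.497 + 0.010 = 0.027864.
u_3 = 0.027864 × 0.497 + 0.010 = 0.023848.

Unemployment rate after three months ≈ 2.38%.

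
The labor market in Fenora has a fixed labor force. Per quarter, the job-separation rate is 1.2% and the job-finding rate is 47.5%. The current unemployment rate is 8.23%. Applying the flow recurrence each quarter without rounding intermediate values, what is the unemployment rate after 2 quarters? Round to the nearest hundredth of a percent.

Unemployment rate after two quarters ≈ 3.98%.

With a fixed labor force, u_{t+1} = u_t + s·(1−u_t) − f·u_t = u_t·(1−s−f) + s.
Here 1−s−f = 0.513 and s = 0.012.
u_1 = 0.082300 × 0.513 + 0.012 = 0.054220.
u_2 = 0.054220 × 0.513 + 0.012 = 0.039815.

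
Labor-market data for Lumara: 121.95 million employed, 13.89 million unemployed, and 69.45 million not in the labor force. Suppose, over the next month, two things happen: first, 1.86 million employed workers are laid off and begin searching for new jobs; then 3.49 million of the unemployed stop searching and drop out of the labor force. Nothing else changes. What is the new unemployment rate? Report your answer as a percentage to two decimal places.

New unemployment rate ≈ 9.26%.

Initially, labor force = 121.95 + 13.89 = 135.84 million, so u = 13.89/135.84 = 10.23%.
After the first change, employed falls and unemployed rises by 1.86; labor force unchanged → E = 120.09, U = 15.75, labor force = 135.84 million.
After the second change, unemployed and labor force both fall by 3.49 → E = 120.09, U = 12.26, labor force = 132.35 million.
New unemployment rate = 12.26 / 132.35 = 9.26%.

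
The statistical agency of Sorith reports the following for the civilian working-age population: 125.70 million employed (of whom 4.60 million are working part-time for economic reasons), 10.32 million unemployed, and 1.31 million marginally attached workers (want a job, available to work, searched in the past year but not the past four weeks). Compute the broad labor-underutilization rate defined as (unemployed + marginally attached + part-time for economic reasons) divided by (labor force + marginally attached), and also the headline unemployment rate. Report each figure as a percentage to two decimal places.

Broad underutilization rate ≈ 11.82%; headline unemployment rate ≈ 7.59%.

Labor force = 125.70 + 10.32 = 136.02 million.
Numerator = 10.32 + 1.31 + 4.60 = 16.23 million.
Denominator = 136.02 + 1.31 = 137.33 million.
Broad rate = 16.23 / 137.33 = 11.82%.
Headline unemployment rate = 10.32 / 136.02 = 7.59%.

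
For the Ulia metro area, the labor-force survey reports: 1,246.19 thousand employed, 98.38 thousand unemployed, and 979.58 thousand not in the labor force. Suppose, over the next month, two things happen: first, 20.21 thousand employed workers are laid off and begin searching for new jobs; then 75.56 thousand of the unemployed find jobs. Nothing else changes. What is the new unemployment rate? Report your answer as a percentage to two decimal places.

Initially, labor force = 1,246.19 + 98.38 = 1,344.57 thousand, so u = 98.38/1,344.57 = 7.32%.
After the first change, employed falls and unemployed rises by 20.21; labor force unchanged → E = 1,225.98, U = 118.59, labor force = 1,344.57 thousand.
After the second change, unemployed falls and employed rises by 75.56; labor force unchanged → E = 1,301.54, U = 43.03, labor force = 1,344.57 thousand.
New unemployment rate = 43.03 / 1,344.57 = 3.20%.

New unemployment rate ≈ 3.20%.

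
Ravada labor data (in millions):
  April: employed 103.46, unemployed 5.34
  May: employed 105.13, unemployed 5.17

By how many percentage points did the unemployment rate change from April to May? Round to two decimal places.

April: labor force = 103.46 + 5.34 = 108.80; u = 5.34/108.80 = 4.91%.
May: labor force = 105.13 + 5.17 = 110.30; u = 5.17/110.30 = 4.69%.
Change = 4.69% − 4.91% = −0.22 pp.

The unemployment rate changed by −0.22 percentage points.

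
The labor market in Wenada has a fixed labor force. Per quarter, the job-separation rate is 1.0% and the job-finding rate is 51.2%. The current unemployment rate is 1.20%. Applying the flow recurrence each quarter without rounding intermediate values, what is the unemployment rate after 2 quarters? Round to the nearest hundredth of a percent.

Unemployment rate after two quarters ≈ 1.75%.

With a fixed labor force, u_{t+1} = u_t + s·(1−u_t) − f·u_t = u_t·(1−s−f) + s.
Here 1−s−f = 0.478 and s = 0.010.
u_1 = 0.012000 × 0.478 + 0.010 = 0.015736.
u_2 = 0.015736 × 0.478 + 0.010 = 0.017522.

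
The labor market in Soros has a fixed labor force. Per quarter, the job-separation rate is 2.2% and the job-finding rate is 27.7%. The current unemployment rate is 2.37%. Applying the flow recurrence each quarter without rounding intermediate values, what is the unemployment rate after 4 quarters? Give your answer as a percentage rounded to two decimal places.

With a fixed labor force, u_{t+1} = u_t + s·(1−u_t) − f·u_t = u_t·(1−s−f) + s.
Here 1−s−f = 0.701 and s = 0.022.
u_1 = 0.023700 × 0.701 + 0.022 = 0.038614.
u_2 = 0.038614 × 0.701 + 0.022 = 0.049068.
u_3 = 0.049068 × 0.701 + 0.022 = 0.056397.
u_4 = 0.056397 × 0.701 + 0.022 = 0.061534.

Unemployment rate after four quarters ≈ 6.15%.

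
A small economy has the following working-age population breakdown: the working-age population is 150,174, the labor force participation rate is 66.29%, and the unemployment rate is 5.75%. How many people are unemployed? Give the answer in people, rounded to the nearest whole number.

Labor force = 0.6629 × 150,174 = 99,550.
Unemployed = 0.0575 × 99,550 ≈ 5,724.

About 5,724 are unemployed.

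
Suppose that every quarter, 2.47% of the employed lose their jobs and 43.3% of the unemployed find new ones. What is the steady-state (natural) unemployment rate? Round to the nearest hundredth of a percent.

Steady-state unemployment rate ≈ 5.40%.

At steady state the flows balance: s·E = f·U, so U/(E+U) = s/(s+f).
u* = 2.47 / (2.47 + 43.3) = 2.47 / 45.77 = 5.40%.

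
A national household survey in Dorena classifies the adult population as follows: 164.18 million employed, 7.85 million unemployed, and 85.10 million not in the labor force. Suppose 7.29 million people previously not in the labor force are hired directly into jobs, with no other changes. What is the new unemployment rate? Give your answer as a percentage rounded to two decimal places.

Initially, labor force = 164.18 + 7.85 = 172.03 million, so u = 7.85/172.03 = 4.56%.
After the change, employed and labor force both rise by 7.29; unemployed unchanged → E = 171.47, U = 7.85, labor force = 179.32 million.
New unemployment rate = 7.85 / 179.32 = 4.38%.

New unemployment rate ≈ 4.38%.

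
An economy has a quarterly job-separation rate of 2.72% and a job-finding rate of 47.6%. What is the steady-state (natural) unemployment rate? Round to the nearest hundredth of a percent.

Steady-state unemployment rate ≈ 5.41%.

At steady state the flows balance: s·E = f·U, so U/(E+U) = s/(s+f).
u* = 2.72 / (2.72 + 47.6) = 2.72 / 50.32 = 5.41%.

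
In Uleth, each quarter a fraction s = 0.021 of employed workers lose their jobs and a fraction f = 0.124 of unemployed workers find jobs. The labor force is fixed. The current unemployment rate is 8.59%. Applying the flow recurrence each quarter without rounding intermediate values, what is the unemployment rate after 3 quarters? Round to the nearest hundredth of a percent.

With a fixed labor force, u_{t+1} = u_t + s·(1−u_t) − f·u_t = u_t·(1−s−f) + s.
Here 1−s−f = 0.855 and s = 0.021.
u_1 = 0.085900 × 0.855 + 0.021 = 0.094445.
u_2 = 0.094445 × 0.855 + 0.021 = 0.101750.
u_3 = 0.101750 × 0.855 + 0.021 = 0.107996.

Unemployment rate after three quarters ≈ 10.80%.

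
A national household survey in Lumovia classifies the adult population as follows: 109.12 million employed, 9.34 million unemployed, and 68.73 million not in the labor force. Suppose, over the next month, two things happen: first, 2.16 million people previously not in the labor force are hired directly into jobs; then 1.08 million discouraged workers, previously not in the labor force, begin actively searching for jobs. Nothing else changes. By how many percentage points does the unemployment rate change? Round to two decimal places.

The unemployment rate changes by +0.68 percentage points.

Initially, labor force = 109.12 + 9.34 = 118.46 million, so u = 9.34/118.46 = 7.88%.
After the first change, employed and labor force both rise by 2.16; unemployed unchanged → E = 111.28, U = 9.34, labor force = 120.62 million.
After the second change, unemployed and labor force both rise by 1.08 → E = 111.28, U = 10.42, labor force = 121.70 million.
New unemployment rate = 10.42 / 121.70 = 8.56%.
Change = 8.56% − 7.88% = +0.68 percentage points.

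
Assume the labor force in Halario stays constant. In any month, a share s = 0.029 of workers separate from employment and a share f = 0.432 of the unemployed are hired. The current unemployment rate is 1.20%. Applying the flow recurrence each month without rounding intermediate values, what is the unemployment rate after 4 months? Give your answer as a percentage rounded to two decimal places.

With a fixed labor force, u_{t+1} = u_t + s·(1−u_t) − f·u_t = u_t·(1−s−f) + s.
Here 1−s−f = 0.539 and s = 0.029.
u_1 = 0.012000 × 0.539 + 0.029 = 0.035468.
u_2 = 0.035468 × 0.539 + 0.029 = 0.048117.
u_3 = 0.048117 × 0.539 + 0.029 = 0.054935.
u_4 = 0.054935 × 0.539 + 0.029 = 0.058610.

Unemployment rate after four months ≈ 5.86%.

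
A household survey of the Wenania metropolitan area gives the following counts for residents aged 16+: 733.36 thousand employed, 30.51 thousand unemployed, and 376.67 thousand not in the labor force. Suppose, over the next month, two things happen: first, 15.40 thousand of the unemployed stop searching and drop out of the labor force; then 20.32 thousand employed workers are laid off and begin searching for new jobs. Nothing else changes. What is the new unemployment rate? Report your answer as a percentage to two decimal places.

New unemployment rate ≈ 4.73%.

Initially, labor force = 733.36 + 30.51 = 763.87 thousand, so u = 30.51/763.87 = 3.99%.
After the first change, unemployed and labor force both fall by 15.40 → E = 733.36, U = 15.11, labor force = 748.47 thousand.
After the second change, employed falls and unemployed rises by 20.32; labor force unchanged → E = 713.04, U = 35.43, labor force = 748.47 thousand.
New unemployment rate = 35.43 / 748.47 = 4.73%.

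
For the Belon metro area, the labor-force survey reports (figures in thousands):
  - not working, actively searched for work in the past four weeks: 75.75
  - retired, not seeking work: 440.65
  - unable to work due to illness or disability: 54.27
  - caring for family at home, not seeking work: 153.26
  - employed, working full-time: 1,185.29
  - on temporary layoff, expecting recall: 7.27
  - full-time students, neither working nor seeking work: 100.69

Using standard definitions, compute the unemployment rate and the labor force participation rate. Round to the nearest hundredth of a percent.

Employed = 1,185.29 thousand.
Unemployed = 75.75 + 7.27 = 83.02 thousand (jobless and actively searching, or on temporary layoff).
Labor force = 1,185.29 + 83.02 = 1,268.31 thousand.
Not in labor force = 440.65 + 54.27 + 153.26 + 100.69 = 748.87 thousand (those not working and not actively searching are outside the labor force).
Civilian working-age population = 1,268.31 + 748.87 = 2,017.18 thousand.
Unemployment rate = 83.02 / 1,268.31 = 6.55%.
Labor force participation rate = 1,268.31 / 2,017.18 = 62.88%.

Unemployment rate ≈ 6.55%; labor force participation rate ≈ 62.88%.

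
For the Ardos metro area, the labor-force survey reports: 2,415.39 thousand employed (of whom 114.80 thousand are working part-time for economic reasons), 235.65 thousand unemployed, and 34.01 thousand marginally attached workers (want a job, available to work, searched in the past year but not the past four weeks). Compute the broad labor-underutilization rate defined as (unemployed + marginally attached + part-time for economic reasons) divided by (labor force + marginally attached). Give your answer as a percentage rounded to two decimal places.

Broad underutilization rate ≈ 14.32%.

Labor force = 2,415.39 + 235.65 = 2,651.04 thousand.
Numerator = 235.65 + 34.01 + 114.80 = 384.46 thousand.
Denominator = 2,651.04 + 34.01 = 2,685.05 thousand.
Broad rate = 384.46 / 2,685.05 = 14.32%.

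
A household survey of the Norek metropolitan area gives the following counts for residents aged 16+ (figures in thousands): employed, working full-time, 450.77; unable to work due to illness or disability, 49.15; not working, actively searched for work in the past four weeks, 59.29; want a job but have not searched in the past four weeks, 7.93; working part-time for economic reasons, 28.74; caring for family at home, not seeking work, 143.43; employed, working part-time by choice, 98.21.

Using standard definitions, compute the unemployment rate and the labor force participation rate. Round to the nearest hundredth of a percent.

Unemployment rate ≈ 9.31%; labor force participation rate ≈ 76.06%.

Employed = 450.77 + 28.74 + 98.21 = 577.72 thousand (anyone who worked, including part-time for economic reasons, counts as employed).
Unemployed = 59.29 thousand.
Labor force = 577.72 + 59.29 = 637.01 thousand.
Not in labor force = 49.15 + 7.93 + 143.43 = 200.51 thousand (those not working and not actively searching are outside the labor force — including those who want a job but have given up searching).
Civilian working-age population = 637.01 + 200.51 = 837.52 thousand.
Unemployment rate = 59.29 / 637.01 = 9.31%.
Labor force participation rate = 637.01 / 837.52 = 76.06%.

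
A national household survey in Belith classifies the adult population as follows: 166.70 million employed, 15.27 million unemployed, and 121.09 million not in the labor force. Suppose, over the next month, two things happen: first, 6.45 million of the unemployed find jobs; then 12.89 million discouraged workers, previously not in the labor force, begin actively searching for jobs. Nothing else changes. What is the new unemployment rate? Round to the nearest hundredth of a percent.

New unemployment rate ≈ 11.14%.

Initially, labor force = 166.70 + 15.27 = 181.97 million, so u = 15.27/181.97 = 8.39%.
After the first change, unemployed falls and employed rises by 6.45; labor force unchanged → E = 173.15, U = 8.82, labor force = 181.97 million.
After the second change, unemployed and labor force both rise by 12.89 → E = 173.15, U = 21.71, labor force = 194.86 million.
New unemployment rate = 21.71 / 194.86 = 11.14%.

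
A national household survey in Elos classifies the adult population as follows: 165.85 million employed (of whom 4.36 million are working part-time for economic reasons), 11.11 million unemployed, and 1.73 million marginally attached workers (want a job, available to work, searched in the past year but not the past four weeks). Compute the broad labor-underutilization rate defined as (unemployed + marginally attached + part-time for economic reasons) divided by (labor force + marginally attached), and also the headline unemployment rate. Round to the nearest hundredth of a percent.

Broad underutilization rate ≈ 9.63%; headline unemployment rate ≈ 6.28%.

Labor force = 165.85 + 11.11 = 176.96 million.
Numerator = 11.11 + 1.73 + 4.36 = 17.20 million.
Denominator = 176.96 + 1.73 = 178.69 million.
Broad rate = 17.20 / 178.69 = 9.63%.
Headline unemployment rate = 11.11 / 176.96 = 6.28%.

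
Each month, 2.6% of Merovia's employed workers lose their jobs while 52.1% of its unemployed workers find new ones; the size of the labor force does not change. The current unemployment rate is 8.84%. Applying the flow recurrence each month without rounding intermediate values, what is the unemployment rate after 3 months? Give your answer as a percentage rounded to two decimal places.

With a fixed labor force, u_{t+1} = u_t + s·(1−u_t) − f·u_t = u_t·(1−s−f) + s.
Here 1−s−f = 0.453 and s = 0.026.
u_1 = 0.088400 × 0.453 + 0.026 = 0.066045.
u_2 = 0.066045 × 0.453 + 0.026 = 0.055918.
u_3 = 0.055918 × 0.453 + 0.026 = 0.051331.

Unemployment rate after three months ≈ 5.13%.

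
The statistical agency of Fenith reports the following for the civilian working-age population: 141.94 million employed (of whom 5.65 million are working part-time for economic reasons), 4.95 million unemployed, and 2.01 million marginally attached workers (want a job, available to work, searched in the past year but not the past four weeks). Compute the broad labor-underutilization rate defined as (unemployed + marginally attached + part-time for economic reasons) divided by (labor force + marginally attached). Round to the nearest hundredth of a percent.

Labor force = 141.94 + 4.95 = 146.89 million.
Numerator = 4.95 + 2.01 + 5.65 = 12.61 million.
Denominator = 146.89 + 2.01 = 148.90 million.
Broad rate = 12.61 / 148.90 = 8.47%.

Broad underutilization rate ≈ 8.47%.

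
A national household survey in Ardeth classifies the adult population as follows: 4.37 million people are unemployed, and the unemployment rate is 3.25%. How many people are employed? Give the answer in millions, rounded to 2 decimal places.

Labor force = U / u = 4.37 / 0.0325 ≈ 134.46 million.
Employed = labor force − unemployed = 134.46 − 4.37 = 130.09 million.

About 130.09 million are employed.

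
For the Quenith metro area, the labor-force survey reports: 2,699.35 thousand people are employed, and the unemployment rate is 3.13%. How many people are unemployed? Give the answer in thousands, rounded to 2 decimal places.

About 87.22 thousand are unemployed.

Let U be the number unemployed. The labor force is E + U, and U/(E+U) = 0.0313.
So U = 0.0313 × 2,699.35 / (1 − 0.0313) = 84.4897 / 0.9687 ≈ 87.22 thousand.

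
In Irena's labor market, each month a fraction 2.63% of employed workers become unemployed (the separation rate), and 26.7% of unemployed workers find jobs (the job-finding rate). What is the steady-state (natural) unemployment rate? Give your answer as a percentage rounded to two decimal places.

At steady state the flows balance: s·E = f·U, so U/(E+U) = s/(s+f).
u* = 2.63 / (2.63 + 26.7) = 2.63 / 29.33 = 8.97%.

Steady-state unemployment rate ≈ 8.97%.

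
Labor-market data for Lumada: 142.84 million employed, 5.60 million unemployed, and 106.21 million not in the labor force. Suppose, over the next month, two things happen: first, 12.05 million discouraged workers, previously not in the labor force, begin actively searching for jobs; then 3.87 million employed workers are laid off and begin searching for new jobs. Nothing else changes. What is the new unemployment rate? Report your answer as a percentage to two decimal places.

New unemployment rate ≈ 13.41%.

Initially, labor force = 142.84 + 5.60 = 148.44 million, so u = 5.60/148.44 = 3.77%.
After the first change, unemployed and labor force both rise by 12.05 → E = 142.84, U = 17.65, labor force = 160.49 million.
After the second change, employed falls and unemployed rises by 3.87; labor force unchanged → E = 138.97, U = 21.52, labor force = 160.49 million.
New unemployment rate = 21.52 / 160.49 = 13.41%.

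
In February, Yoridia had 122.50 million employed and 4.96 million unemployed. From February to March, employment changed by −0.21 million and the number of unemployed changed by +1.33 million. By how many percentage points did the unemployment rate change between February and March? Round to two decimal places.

The unemployment rate changed by +1.00 percentage points.

February: labor force = 122.50 + 4.96 = 127.46; u = 4.96/127.46 = 3.89%.
March: labor force = 122.29 + 6.29 = 128.58; u = 6.29/128.58 = 4.89%.
Change = 4.89% − 3.89% = +1.00 pp.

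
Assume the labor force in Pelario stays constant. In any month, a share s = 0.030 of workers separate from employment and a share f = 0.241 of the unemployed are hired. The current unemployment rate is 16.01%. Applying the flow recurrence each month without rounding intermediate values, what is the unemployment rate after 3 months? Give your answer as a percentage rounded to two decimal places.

With a fixed labor force, u_{t+1} = u_t + s·(1−u_t) − f·u_t = u_t·(1−s−f) + s.
Here 1−s−f = 0.729 and s = 0.030.
u_1 = 0.160100 × 0.729 + 0.030 = 0.146713.
u_2 = 0.146713 × 0.729 + 0.030 = 0.136954.
u_3 = 0.136954 × 0.729 + 0.030 = 0.129839.

Unemployment rate after three months ≈ 12.98%.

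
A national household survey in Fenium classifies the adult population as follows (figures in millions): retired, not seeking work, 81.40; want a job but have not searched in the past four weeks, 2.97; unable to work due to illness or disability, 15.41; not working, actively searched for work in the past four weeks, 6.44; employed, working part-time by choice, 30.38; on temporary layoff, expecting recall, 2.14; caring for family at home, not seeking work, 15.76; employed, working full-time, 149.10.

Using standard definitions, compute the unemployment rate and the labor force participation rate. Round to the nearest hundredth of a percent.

Employed = 30.38 + 149.10 = 179.48 million.
Unemployed = 6.44 + 2.14 = 8.58 million (jobless and actively searching, or on temporary layoff).
Labor force = 179.48 + 8.58 = 188.06 million.
Not in labor force = 81.40 + 2.97 + 15.41 + 15.76 = 115.54 million (those not working and not actively searching are outside the labor force — including those who want a job but have given up searching).
Civilian working-age population = 188.06 + 115.54 = 303.60 million.
Unemployment rate = 8.58 / 188.06 = 4.56%.
Labor force participation rate = 188.06 / 303.60 = 61.94%.

Unemployment rate ≈ 4.56%; labor force participation rate ≈ 61.94%.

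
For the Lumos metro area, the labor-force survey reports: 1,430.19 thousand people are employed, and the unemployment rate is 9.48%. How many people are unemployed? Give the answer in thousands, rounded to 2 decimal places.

Let U be the number unemployed. The labor force is E + U, and U/(E+U) = 0.0948.
So U = 0.0948 × 1,430.19 / (1 − 0.0948) = 135.5820 / 0.9052 ≈ 149.78 thousand.

About 149.78 thousand are unemployed.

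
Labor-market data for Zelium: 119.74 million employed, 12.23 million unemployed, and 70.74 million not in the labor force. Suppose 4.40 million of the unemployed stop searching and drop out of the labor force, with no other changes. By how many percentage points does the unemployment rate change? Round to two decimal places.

The unemployment rate changes by −3.13 percentage points.

Initially, labor force = 119.74 + 12.23 = 131.97 million, so u = 12.23/131.97 = 9.27%.
After the change, unemployed and labor force both fall by 4.40 → E = 119.74, U = 7.83, labor force = 127.57 million.
New unemployment rate = 7.83 / 127.57 = 6.14%.
Change = 6.14% − 9.27% = −3.13 percentage points.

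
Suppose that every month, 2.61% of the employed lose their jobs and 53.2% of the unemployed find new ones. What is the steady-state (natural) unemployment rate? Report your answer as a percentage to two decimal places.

Steady-state unemployment rate ≈ 4.68%.

At steady state the flows balance: s·E = f·U, so U/(E+U) = s/(s+f).
u* = 2.61 / (2.61 + 53.2) = 2.61 / 55.81 = 4.68%.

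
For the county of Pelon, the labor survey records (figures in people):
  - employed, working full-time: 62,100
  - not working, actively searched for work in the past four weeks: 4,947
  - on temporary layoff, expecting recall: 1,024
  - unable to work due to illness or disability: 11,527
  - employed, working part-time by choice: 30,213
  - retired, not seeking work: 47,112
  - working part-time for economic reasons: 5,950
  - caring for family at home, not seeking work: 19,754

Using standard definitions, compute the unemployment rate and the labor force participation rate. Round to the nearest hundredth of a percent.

Employed = 62,100 + 30,213 + 5,950 = 98,263 (anyone who worked, including part-time for economic reasons, counts as employed).
Unemployed = 4,947 + 1,024 = 5,971 (jobless and actively searching, or on temporary layoff).
Labor force = 98,263 + 5,971 = 104,234.
Not in labor force = 11,527 + 47,112 + 19,754 = 78,393 (those not working and not actively searching are outside the labor force).
Civilian working-age population = 104,234 + 78,393 = 182,627.
Unemployment rate = 5,971 / 104,234 = 5.73%.
Labor force participation rate = 104,234 / 182,627 = 57.07%.

Unemployment rate ≈ 5.73%; labor force participation rate ≈ 57.07%.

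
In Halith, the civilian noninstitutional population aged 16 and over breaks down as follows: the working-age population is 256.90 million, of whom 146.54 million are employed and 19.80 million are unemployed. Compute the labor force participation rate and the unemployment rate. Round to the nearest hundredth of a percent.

Labor force participation rate ≈ 64.75%; unemployment rate ≈ 11.90%.

Labor force = employed + unemployed = 146.54 + 19.80 = 166.34 million.
Unemployment rate = 19.80 / 166.34 = 11.90%.
Labor force participation rate = 166.34 / 256.90 = 64.75%.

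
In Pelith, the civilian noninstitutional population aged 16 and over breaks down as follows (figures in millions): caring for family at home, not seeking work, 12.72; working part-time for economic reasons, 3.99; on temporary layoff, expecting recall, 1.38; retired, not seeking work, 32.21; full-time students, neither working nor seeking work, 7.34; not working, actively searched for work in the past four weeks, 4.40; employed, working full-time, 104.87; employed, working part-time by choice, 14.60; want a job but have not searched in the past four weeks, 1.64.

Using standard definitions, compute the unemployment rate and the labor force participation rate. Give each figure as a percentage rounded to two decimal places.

Employed = 3.99 + 104.87 + 14.60 = 123.46 million (anyone who worked, including part-time for economic reasons, counts as employed).
Unemployed = 1.38 + 4.40 = 5.78 million (jobless and actively searching, or on temporary layoff).
Labor force = 123.46 + 5.78 = 129.24 million.
Not in labor force = 12.72 + 32.21 + 7.34 + 1.64 = 53.91 million (those not working and not actively searching are outside the labor force — including those who want a job but have given up searching).
Civilian working-age population = 129.24 + 53.91 = 183.15 million.
Unemployment rate = 5.78 / 129.24 = 4.47%.
Labor force participation rate = 129.24 / 183.15 = 70.57%.

Unemployment rate ≈ 4.47%; labor force participation rate ≈ 70.57%.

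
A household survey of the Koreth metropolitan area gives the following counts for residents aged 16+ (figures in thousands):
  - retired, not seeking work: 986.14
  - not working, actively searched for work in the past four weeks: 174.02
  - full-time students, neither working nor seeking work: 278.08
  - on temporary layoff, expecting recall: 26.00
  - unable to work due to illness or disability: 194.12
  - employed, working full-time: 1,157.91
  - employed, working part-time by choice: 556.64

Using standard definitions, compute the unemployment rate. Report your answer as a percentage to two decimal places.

Unemployment rate ≈ 10.45%.

Employed = 1,157.91 + 556.64 = 1,714.55 thousand.
Unemployed = 174.02 + 26.00 = 200.02 thousand (jobless and actively searching, or on temporary layoff).
Labor force = 1,714.55 + 200.02 = 1,914.57 thousand.
Unemployment rate = 200.02 / 1,914.57 = 10.45%.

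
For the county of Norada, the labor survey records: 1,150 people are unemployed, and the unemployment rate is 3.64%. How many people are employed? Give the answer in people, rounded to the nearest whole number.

Labor force = U / u = 1,150 / 0.0364 ≈ 31,593.
Employed = labor force − unemployed = 31,593 − 1,150 = 30,443.

About 30,443 are employed.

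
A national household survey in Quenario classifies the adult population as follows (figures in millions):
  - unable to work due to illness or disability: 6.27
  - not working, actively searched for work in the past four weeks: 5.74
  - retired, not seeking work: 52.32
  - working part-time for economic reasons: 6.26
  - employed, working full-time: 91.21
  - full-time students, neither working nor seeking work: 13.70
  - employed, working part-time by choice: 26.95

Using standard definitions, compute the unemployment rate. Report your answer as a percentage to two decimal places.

Employed = 6.26 + 91.21 + 26.95 = 124.42 million (anyone who worked, including part-time for economic reasons, counts as employed).
Unemployed = 5.74 million.
Labor force = 124.42 + 5.74 = 130.16 million.
Unemployment rate = 5.74 / 130.16 = 4.41%.

Unemployment rate ≈ 4.41%.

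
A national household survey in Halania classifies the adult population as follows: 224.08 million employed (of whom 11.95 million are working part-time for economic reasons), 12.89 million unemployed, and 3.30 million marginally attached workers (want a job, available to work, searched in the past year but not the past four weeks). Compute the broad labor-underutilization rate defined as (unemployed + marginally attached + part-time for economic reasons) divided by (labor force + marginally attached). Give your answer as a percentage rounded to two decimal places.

Labor force = 224.08 + 12.89 = 236.97 million.
Numerator = 12.89 + 3.30 + 11.95 = 28.14 million.
Denominator = 236.97 + 3.30 = 240.27 million.
Broad rate = 28.14 / 240.27 = 11.71%.

Broad underutilization rate ≈ 11.71%.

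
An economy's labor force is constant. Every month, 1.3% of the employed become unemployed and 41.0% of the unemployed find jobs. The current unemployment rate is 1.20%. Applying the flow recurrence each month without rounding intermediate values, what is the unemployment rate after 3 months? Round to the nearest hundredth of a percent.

Unemployment rate after three months ≈ 2.71%.

With a fixed labor force, u_{t+1} = u_t + s·(1−u_t) − f·u_t = u_t·(1−s−f) + s.
Here 1−s−f = 0.577 and s = 0.013.
u_1 = 0.012000 × 0.577 + 0.013 = 0.019924.
u_2 = 0.019924 × 0.577 + 0.013 = 0.024496.
u_3 = 0.024496 × 0.577 + 0.013 = 0.027134.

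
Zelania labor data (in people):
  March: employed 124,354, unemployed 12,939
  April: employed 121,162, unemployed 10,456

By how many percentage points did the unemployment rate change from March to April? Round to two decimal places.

March: labor force = 124,354 + 12,939 = 137,293; u = 12,939/137,293 = 9.42%.
April: labor force = 121,162 + 10,456 = 131,618; u = 10,456/131,618 = 7.94%.
Change = 7.94% − 9.42% = −1.48 pp.

The unemployment rate changed by −1.48 percentage points.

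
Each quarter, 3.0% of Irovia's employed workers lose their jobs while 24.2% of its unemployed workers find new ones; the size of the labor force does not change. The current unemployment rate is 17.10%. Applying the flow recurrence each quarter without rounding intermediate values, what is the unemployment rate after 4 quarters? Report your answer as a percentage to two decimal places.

Unemployment rate after four quarters ≈ 12.73%.

With a fixed labor force, u_{t+1} = u_t + s·(1−u_t) − f·u_t = u_t·(1−s−f) + s.
Here 1−s−f = 0.728 and s = 0.030.
u_1 = 0.171000 × 0.728 + 0.030 = 0.154488.
u_2 = 0.154488 × 0.728 + 0.030 = 0.142467.
u_3 = 0.142467 × 0.728 + 0.030 = 0.133716.
u_4 = 0.133716 × 0.728 + 0.030 = 0.127345.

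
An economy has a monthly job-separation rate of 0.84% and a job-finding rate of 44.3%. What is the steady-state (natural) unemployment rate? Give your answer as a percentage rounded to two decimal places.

Steady-state unemployment rate ≈ 1.86%.

At steady state the flows balance: s·E = f·U, so U/(E+U) = s/(s+f).
u* = 0.84 / (0.84 + 44.3) = 0.84 / 45.14 = 1.86%.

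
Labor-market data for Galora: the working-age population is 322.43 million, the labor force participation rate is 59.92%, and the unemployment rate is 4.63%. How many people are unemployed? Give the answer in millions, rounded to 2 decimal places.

About 8.95 million are unemployed.

Labor force = 0.5992 × 322.43 = 193.20 million.
Unemployed = 0.0463 × 193.20 ≈ 8.95 million.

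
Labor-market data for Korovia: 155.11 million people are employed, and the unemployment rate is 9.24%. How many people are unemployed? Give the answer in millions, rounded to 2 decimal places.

About 15.79 million are unemployed.

Let U be the number unemployed. The labor force is E + U, and U/(E+U) = 0.0924.
So U = 0.0924 × 155.11 / (1 − 0.0924) = 14.3322 / 0.9076 ≈ 15.79 million.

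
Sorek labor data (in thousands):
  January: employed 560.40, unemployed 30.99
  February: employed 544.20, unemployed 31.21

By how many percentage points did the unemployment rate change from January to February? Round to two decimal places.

The unemployment rate changed by +0.18 percentage points.

January: labor force = 560.40 + 30.99 = 591.39; u = 30.99/591.39 = 5.24%.
February: labor force = 544.20 + 31.21 = 575.41; u = 31.21/575.41 = 5.42%.
Change = 5.42% − 5.24% = +0.18 pp.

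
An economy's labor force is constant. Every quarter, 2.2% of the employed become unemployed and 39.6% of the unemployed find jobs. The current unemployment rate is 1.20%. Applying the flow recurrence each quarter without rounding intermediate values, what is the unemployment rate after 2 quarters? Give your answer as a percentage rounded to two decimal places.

With a fixed labor force, u_{t+1} = u_t + s·(1−u_t) − f·u_t = u_t·(1−s−f) + s.
Here 1−s−f = 0.582 and s = 0.022.
u_1 = 0.012000 × 0.582 + 0.022 = 0.028984.
u_2 = 0.028984 × 0.582 + 0.022 = 0.038869.

Unemployment rate after two quarters ≈ 3.89%.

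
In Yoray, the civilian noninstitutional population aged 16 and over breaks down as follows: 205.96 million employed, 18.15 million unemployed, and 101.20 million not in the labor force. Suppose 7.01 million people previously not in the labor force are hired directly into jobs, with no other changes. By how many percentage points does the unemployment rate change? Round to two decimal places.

The unemployment rate changes by −0.25 percentage points.

Initially, labor force = 205.96 + 18.15 = 224.11 million, so u = 18.15/224.11 = 8.10%.
After the change, employed and labor force both rise by 7.01; unemployed unchanged → E = 212.97, U = 18.15, labor force = 231.12 million.
New unemployment rate = 18.15 / 231.12 = 7.85%.
Change = 7.85% − 8.10% = −0.25 percentage points.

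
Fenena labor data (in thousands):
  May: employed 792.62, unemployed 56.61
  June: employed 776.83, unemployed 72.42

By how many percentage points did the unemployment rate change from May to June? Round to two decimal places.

The unemployment rate changed by +1.86 percentage points.

May: labor force = 792.62 + 56.61 = 849.23; u = 56.61/849.23 = 6.67%.
June: labor force = 776.83 + 72.42 = 849.25; u = 72.42/849.25 = 8.53%.
Change = 8.53% − 6.67% = +1.86 pp.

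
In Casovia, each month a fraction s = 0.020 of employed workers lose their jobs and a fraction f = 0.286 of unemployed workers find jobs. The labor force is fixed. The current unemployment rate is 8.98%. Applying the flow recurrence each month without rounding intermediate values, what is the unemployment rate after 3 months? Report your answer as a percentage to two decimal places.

With a fixed labor force, u_{t+1} = u_t + s·(1−u_t) − f·u_t = u_t·(1−s−f) + s.
Here 1−s−f = 0.694 and s = 0.020.
u_1 = 0.089800 × 0.694 + 0.020 = 0.082321.
u_2 = 0.082321 × 0.694 + 0.020 = 0.077131.
u_3 = 0.077131 × 0.694 + 0.020 = 0.073529.

Unemployment rate after three months ≈ 7.35%.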